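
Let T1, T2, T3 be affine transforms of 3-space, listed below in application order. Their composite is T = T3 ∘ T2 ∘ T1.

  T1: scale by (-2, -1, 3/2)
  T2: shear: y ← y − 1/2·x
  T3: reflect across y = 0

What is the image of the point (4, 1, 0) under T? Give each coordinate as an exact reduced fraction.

T(p) = (-8, -3, 0)

T1 scale by (-2, -1, 3/2): (4, 1, 0) → (-8, -1, 0)
T2 shear: y ← y − 1/2·x: (-8, -1, 0) → (-8, 3, 0)
T3 reflect across y = 0: (-8, 3, 0) → (-8, -3, 0)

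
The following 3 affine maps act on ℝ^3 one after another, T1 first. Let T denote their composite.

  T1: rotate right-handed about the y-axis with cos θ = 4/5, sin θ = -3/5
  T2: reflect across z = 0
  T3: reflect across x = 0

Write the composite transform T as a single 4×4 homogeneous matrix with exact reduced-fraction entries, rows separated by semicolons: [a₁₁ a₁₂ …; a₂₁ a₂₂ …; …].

T1 = [4/5 0 -3/5 0; 0 1 0 0; 3/5 0 4/5 0; 0 0 0 1]
T2·T1 = [4/5 0 -3/5 0; 0 1 0 0; -3/5 0 -4/5 0; 0 0 0 1]
T3·…·T1 = [-4/5 0 3/5 0; 0 1 0 0; -3/5 0 -4/5 0; 0 0 0 1]

T = [-4/5 0 3/5 0; 0 1 0 0; -3/5 0 -4/5 0; 0 0 0 1]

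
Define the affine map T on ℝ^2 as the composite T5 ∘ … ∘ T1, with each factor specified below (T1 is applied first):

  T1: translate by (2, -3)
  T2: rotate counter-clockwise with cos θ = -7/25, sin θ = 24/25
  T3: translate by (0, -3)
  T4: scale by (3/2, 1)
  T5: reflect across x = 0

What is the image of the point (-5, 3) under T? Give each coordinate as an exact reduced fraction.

T(p) = (-63/50, -147/25)

T1 translate by (2, -3): (-5, 3) → (-3, 0)
T2 rotate counter-clockwise with cos θ = -7/25, sin θ = 24/25: (-3, 0) → (21/25, -72/25)
T3 translate by (0, -3): (21/25, -72/25) → (21/25, -147/25)
T4 scale by (3/2, 1): (21/25, -147/25) → (63/50, -147/25)
T5 reflect across x = 0: (63/50, -147/25) → (-63/50, -147/25)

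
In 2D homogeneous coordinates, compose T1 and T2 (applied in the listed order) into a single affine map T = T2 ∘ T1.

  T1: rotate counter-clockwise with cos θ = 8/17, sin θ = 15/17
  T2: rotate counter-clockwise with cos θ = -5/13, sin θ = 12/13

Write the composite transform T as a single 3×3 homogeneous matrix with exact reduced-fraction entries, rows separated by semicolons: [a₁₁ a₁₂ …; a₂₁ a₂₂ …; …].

T1 = [8/17 -15/17 0; 15/17 8/17 0; 0 0 1]
T2·T1 = [-220/221 -21/221 0; 21/221 -220/221 0; 0 0 1]

T = [-220/221 -21/221 0; 21/221 -220/221 0; 0 0 1]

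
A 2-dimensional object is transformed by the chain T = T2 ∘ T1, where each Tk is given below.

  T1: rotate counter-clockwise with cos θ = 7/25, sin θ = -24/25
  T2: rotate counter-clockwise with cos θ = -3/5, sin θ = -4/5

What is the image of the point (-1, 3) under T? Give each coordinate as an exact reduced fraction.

T1 rotate counter-clockwise with cos θ = 7/25, sin θ = -24/25: (-1, 3) → (13/5, 9/5)
T2 rotate counter-clockwise with cos θ = -3/5, sin θ = -4/5: (13/5, 9/5) → (-3/25, -79/25)

T(p) = (-3/25, -79/25)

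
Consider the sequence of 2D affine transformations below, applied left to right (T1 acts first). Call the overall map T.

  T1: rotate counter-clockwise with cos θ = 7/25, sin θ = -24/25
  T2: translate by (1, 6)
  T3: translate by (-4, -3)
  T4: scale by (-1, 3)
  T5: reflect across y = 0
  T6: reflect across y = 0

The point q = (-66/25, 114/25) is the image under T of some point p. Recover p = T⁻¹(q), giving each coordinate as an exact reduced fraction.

T1 = [7/25 24/25 0; -24/25 7/25 0; 0 0 1]
T2·T1 = [7/25 24/25 1; -24/25 7/25 6; 0 0 1]
T3·…·T1 = [7/25 24/25 -3; -24/25 7/25 3; 0 0 1]
T4·…·T1 = [-7/25 -24/25 3; -72/25 21/25 9; 0 0 1]
T5·…·T1 = [-7/25 -24/25 3; 72/25 -21/25 -9; 0 0 1]
T6·…·T1 = [-7/25 -24/25 3; -72/25 21/25 9; 0 0 1]
det M = -3; M⁻¹ = [-7/25 -8/25 93/25; -24/25 7/75 51/25; 0 0 1]
M⁻¹ · (-66/25, 114/25)ᵀ = (3, 5)ᵀ

p = (3, 5)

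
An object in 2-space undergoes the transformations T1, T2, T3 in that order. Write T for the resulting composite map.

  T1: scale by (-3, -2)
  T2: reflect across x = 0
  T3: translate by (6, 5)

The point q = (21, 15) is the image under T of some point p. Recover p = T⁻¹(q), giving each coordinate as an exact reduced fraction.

p = (5, -5)

T1 = [-3 0 0; 0 -2 0; 0 0 1]
T2·T1 = [3 0 0; 0 -2 0; 0 0 1]
T3·…·T1 = [3 0 6; 0 -2 5; 0 0 1]
det M = -6; M⁻¹ = [1/3 0 -2; 0 -1/2 5/2; 0 0 1]
M⁻¹ · (21, 15)ᵀ = (5, -5)ᵀ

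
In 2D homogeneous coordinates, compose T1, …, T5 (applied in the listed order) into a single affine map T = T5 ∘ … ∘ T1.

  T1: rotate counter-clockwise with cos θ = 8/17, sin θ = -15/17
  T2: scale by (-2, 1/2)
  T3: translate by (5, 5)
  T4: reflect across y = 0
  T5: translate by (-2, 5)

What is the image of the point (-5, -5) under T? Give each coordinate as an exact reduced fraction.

T1 rotate counter-clockwise with cos θ = 8/17, sin θ = -15/17: (-5, -5) → (-115/17, 35/17)
T2 scale by (-2, 1/2): (-115/17, 35/17) → (230/17, 35/34)
T3 translate by (5, 5): (230/17, 35/34) → (315/17, 205/34)
T4 reflect across y = 0: (315/17, 205/34) → (315/17, -205/34)
T5 translate by (-2, 5): (315/17, -205/34) → (281/17, -35/34)

T(p) = (281/17, -35/34)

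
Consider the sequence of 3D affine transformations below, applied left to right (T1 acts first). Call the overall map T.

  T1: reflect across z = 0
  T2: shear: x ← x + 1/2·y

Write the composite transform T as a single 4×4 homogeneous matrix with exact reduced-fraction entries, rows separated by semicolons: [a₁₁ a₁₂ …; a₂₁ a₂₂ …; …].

T = [1 1/2 0 0; 0 1 0 0; 0 0 -1 0; 0 0 0 1]

T1 = [1 0 0 0; 0 1 0 0; 0 0 -1 0; 0 0 0 1]
T2·T1 = [1 1/2 0 0; 0 1 0 0; 0 0 -1 0; 0 0 0 1]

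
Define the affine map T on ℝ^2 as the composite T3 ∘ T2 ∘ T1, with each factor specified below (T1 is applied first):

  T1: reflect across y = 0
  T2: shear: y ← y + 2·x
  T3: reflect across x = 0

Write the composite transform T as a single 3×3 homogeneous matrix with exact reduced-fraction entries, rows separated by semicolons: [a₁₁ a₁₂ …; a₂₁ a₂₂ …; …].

T = [-1 0 0; 2 -1 0; 0 0 1]

T1 = [1 0 0; 0 -1 0; 0 0 1]
T2·T1 = [1 0 0; 2 -1 0; 0 0 1]
T3·…·T1 = [-1 0 0; 2 -1 0; 0 0 1]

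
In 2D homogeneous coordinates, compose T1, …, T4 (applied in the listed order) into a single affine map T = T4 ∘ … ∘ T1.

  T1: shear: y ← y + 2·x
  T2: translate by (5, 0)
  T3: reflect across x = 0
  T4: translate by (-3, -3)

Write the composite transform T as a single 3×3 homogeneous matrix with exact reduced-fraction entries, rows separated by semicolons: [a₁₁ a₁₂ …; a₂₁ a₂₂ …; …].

T = [-1 0 -8; 2 1 -3; 0 0 1]

T1 = [1 0 0; 2 1 0; 0 0 1]
T2·T1 = [1 0 5; 2 1 0; 0 0 1]
T3·…·T1 = [-1 0 -5; 2 1 0; 0 0 1]
T4·…·T1 = [-1 0 -8; 2 1 -3; 0 0 1]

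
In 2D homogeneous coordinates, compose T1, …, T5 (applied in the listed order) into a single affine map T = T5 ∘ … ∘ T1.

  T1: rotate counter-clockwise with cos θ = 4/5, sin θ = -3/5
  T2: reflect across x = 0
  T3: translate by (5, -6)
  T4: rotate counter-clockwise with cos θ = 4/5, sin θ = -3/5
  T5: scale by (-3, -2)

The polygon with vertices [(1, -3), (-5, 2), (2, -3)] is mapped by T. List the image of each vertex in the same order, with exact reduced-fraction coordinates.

image vertices: (9/5, 108/5), (-81/5, 58/5), (24/5, 108/5)

T1 rotate counter-clockwise with cos θ = 4/5, sin θ = -3/5: (1, -3) → (-1, -3); (-5, 2) → (-14/5, 23/5); (2, -3) → (-1/5, -18/5)
T2 reflect across x = 0: (-1, -3) → (1, -3); (-14/5, 23/5) → (14/5, 23/5); (-1/5, -18/5) → (1/5, -18/5)
T3 translate by (5, -6): (1, -3) → (6, -9); (14/5, 23/5) → (39/5, -7/5); (1/5, -18/5) → (26/5, -48/5)
T4 rotate counter-clockwise with cos θ = 4/5, sin θ = -3/5: (6, -9) → (-3/5, -54/5); (39/5, -7/5) → (27/5, -29/5); (26/5, -48/5) → (-8/5, -54/5)
T5 scale by (-3, -2): (-3/5, -54/5) → (9/5, 108/5); (27/5, -29/5) → (-81/5, 58/5); (-8/5, -54/5) → (24/5, 108/5)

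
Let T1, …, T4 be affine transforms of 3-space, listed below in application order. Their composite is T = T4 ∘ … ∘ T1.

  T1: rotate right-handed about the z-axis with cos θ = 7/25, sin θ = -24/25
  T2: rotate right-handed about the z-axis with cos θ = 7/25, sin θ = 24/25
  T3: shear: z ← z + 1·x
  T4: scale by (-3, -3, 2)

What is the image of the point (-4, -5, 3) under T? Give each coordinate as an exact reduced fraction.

T1 rotate right-handed about the z-axis with cos θ = 7/25, sin θ = -24/25: (-4, -5, 3) → (-148/25, 61/25, 3)
T2 rotate right-handed about the z-axis with cos θ = 7/25, sin θ = 24/25: (-148/25, 61/25, 3) → (-4, -5, 3)
T3 shear: z ← z + 1·x: (-4, -5, 3) → (-4, -5, -1)
T4 scale by (-3, -3, 2): (-4, -5, -1) → (12, 15, -2)

T(p) = (12, 15, -2)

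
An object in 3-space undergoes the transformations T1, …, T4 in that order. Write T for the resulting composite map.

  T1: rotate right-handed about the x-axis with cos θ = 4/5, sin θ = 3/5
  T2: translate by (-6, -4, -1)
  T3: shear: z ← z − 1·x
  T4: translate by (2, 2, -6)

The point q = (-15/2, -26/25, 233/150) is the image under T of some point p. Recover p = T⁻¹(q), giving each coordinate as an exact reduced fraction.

T1 = [1 0 0 0; 0 4/5 -3/5 0; 0 3/5 4/5 0; 0 0 0 1]
T2·T1 = [1 0 0 -6; 0 4/5 -3/5 -4; 0 3/5 4/5 -1; 0 0 0 1]
T3·…·T1 = [1 0 0 -6; 0 4/5 -3/5 -4; -1 3/5 4/5 5; 0 0 0 1]
T4·…·T1 = [1 0 0 -4; 0 4/5 -3/5 -2; -1 3/5 4/5 -1; 0 0 0 1]
det M = 1; M⁻¹ = [1 0 0 4; 3/5 4/5 3/5 23/5; 4/5 -3/5 4/5 14/5; 0 0 0 1]
M⁻¹ · (-15/2, -26/25, 233/150)ᵀ = (-7/2, 1/5, -4/3)ᵀ

p = (-7/2, 1/5, -4/3)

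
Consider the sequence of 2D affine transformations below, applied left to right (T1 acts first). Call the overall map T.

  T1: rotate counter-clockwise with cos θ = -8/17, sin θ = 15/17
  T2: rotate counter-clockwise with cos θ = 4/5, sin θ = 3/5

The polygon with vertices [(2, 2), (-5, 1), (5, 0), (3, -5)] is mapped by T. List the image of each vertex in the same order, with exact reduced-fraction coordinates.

image vertices: (-226/85, -82/85), (349/85, -257/85), (-77/17, 36/17), (-3/5, 29/5)

T1 rotate counter-clockwise with cos θ = -8/17, sin θ = 15/17: (2, 2) → (-46/17, 14/17); (-5, 1) → (25/17, -83/17); (5, 0) → (-40/17, 75/17); (3, -5) → (3, 5)
T2 rotate counter-clockwise with cos θ = 4/5, sin θ = 3/5: (-46/17, 14/17) → (-226/85, -82/85); (25/17, -83/17) → (349/85, -257/85); (-40/17, 75/17) → (-77/17, 36/17); (3, 5) → (-3/5, 29/5)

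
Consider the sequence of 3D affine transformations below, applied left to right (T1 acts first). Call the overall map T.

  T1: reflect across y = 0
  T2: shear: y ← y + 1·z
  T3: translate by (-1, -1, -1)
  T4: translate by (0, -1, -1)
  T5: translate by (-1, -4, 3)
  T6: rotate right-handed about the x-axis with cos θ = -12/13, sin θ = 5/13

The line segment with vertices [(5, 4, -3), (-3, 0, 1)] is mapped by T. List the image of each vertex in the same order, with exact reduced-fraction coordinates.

image vertices: (3, 166/13, -41/13), (-5, 50/13, -49/13)

T1 reflect across y = 0: (5, 4, -3) → (5, -4, -3); (-3, 0, 1) → (-3, 0, 1)
T2 shear: y ← y + 1·z: (5, -4, -3) → (5, -7, -3); (-3, 0, 1) → (-3, 1, 1)
T3 translate by (-1, -1, -1): (5, -7, -3) → (4, -8, -4); (-3, 1, 1) → (-4, 0, 0)
T4 translate by (0, -1, -1): (4, -8, -4) → (4, -9, -5); (-4, 0, 0) → (-4, -1, -1)
T5 translate by (-1, -4, 3): (4, -9, -5) → (3, -13, -2); (-4, -1, -1) → (-5, -5, 2)
T6 rotate right-handed about the x-axis with cos θ = -12/13, sin θ = 5/13: (3, -13, -2) → (3, 166/13, -41/13); (-5, -5, 2) → (-5, 50/13, -49/13)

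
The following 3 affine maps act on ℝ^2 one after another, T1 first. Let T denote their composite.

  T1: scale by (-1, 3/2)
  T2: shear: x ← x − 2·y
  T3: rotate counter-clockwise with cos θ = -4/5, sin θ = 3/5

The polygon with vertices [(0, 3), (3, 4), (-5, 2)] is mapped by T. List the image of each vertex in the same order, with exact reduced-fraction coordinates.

T1 scale by (-1, 3/2): (0, 3) → (0, 9/2); (3, 4) → (-3, 6); (-5, 2) → (5, 3)
T2 shear: x ← x − 2·y: (0, 9/2) → (-9, 9/2); (-3, 6) → (-15, 6); (5, 3) → (-1, 3)
T3 rotate counter-clockwise with cos θ = -4/5, sin θ = 3/5: (-9, 9/2) → (9/2, -9); (-15, 6) → (42/5, -69/5); (-1, 3) → (-1, -3)

image vertices: (9/2, -9), (42/5, -69/5), (-1, -3)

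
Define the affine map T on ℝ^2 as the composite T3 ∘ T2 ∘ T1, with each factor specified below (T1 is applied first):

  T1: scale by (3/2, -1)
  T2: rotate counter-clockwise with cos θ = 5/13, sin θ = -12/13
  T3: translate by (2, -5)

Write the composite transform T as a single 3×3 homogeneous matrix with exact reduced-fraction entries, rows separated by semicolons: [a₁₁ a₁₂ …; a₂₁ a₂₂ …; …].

T = [15/26 -12/13 2; -18/13 -5/13 -5; 0 0 1]

T1 = [3/2 0 0; 0 -1 0; 0 0 1]
T2·T1 = [15/26 -12/13 0; -18/13 -5/13 0; 0 0 1]
T3·…·T1 = [15/26 -12/13 2; -18/13 -5/13 -5; 0 0 1]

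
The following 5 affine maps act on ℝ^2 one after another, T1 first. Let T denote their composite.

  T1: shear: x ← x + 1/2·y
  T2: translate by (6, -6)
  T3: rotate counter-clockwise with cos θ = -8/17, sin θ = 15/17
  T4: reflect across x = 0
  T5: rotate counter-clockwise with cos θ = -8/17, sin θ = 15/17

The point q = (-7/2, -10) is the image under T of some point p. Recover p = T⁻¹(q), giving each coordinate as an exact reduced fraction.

p = (-1/2, -4)

T1 = [1 1/2 0; 0 1 0; 0 0 1]
T2·T1 = [1 1/2 6; 0 1 -6; 0 0 1]
T3·…·T1 = [-8/17 -19/17 42/17; 15/17 -1/34 138/17; 0 0 1]
T4·…·T1 = [8/17 19/17 -42/17; 15/17 -1/34 138/17; 0 0 1]
T5·…·T1 = [-1 -1/2 -6; 0 1 -6; 0 0 1]
det M = -1; M⁻¹ = [-1 -1/2 -9; 0 1 6; 0 0 1]
M⁻¹ · (-7/2, -10)ᵀ = (-1/2, -4)ᵀ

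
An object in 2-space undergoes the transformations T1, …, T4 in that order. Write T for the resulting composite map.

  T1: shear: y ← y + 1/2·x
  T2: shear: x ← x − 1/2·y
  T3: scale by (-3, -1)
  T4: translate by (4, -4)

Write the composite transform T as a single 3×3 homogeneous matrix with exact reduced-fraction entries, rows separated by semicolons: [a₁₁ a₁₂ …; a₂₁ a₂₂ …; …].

T1 = [1 0 0; 1/2 1 0; 0 0 1]
T2·T1 = [3/4 -1/2 0; 1/2 1 0; 0 0 1]
T3·…·T1 = [-9/4 3/2 0; -1/2 -1 0; 0 0 1]
T4·…·T1 = [-9/4 3/2 4; -1/2 -1 -4; 0 0 1]

T = [-9/4 3/2 4; -1/2 -1 -4; 0 0 1]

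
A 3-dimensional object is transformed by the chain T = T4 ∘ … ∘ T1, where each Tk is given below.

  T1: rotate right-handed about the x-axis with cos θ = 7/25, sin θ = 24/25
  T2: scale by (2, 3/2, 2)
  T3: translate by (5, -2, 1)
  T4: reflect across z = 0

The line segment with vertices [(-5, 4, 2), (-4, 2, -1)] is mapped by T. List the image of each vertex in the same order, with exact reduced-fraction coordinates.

T1 rotate right-handed about the x-axis with cos θ = 7/25, sin θ = 24/25: (-5, 4, 2) → (-5, -4/5, 22/5); (-4, 2, -1) → (-4, 38/25, 41/25)
T2 scale by (2, 3/2, 2): (-5, -4/5, 22/5) → (-10, -6/5, 44/5); (-4, 38/25, 41/25) → (-8, 57/25, 82/25)
T3 translate by (5, -2, 1): (-10, -6/5, 44/5) → (-5, -16/5, 49/5); (-8, 57/25, 82/25) → (-3, 7/25, 107/25)
T4 reflect across z = 0: (-5, -16/5, 49/5) → (-5, -16/5, -49/5); (-3, 7/25, 107/25) → (-3, 7/25, -107/25)

image vertices: (-5, -16/5, -49/5), (-3, 7/25, -107/25)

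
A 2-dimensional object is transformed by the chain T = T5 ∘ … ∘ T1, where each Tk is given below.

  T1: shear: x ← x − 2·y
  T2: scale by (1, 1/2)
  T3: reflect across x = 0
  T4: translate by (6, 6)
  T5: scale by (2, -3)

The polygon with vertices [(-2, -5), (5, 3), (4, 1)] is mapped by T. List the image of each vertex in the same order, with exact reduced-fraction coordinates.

image vertices: (-4, -21/2), (14, -45/2), (8, -39/2)

T1 shear: x ← x − 2·y: (-2, -5) → (8, -5); (5, 3) → (-1, 3); (4, 1) → (2, 1)
T2 scale by (1, 1/2): (8, -5) → (8, -5/2); (-1, 3) → (-1, 3/2); (2, 1) → (2, 1/2)
T3 reflect across x = 0: (8, -5/2) → (-8, -5/2); (-1, 3/2) → (1, 3/2); (2, 1/2) → (-2, 1/2)
T4 translate by (6, 6): (-8, -5/2) → (-2, 7/2); (1, 3/2) → (7, 15/2); (-2, 1/2) → (4, 13/2)
T5 scale by (2, -3): (-2, 7/2) → (-4, -21/2); (7, 15/2) → (14, -45/2); (4, 13/2) → (8, -39/2)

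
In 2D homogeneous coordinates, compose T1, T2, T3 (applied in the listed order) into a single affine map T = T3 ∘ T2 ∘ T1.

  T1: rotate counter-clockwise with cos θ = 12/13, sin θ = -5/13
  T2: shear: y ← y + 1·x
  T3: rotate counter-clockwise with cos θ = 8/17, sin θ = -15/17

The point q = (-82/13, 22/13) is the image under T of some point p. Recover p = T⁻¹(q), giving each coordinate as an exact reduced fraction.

T1 = [12/13 5/13 0; -5/13 12/13 0; 0 0 1]
T2·T1 = [12/13 5/13 0; 7/13 17/13 0; 0 0 1]
T3·…·T1 = [201/221 295/221 0; -124/221 61/221 0; 0 0 1]
det M = 1; M⁻¹ = [61/221 -295/221 0; 124/221 201/221 0; 0 0 1]
M⁻¹ · (-82/13, 22/13)ᵀ = (-4, -2)ᵀ

p = (-4, -2)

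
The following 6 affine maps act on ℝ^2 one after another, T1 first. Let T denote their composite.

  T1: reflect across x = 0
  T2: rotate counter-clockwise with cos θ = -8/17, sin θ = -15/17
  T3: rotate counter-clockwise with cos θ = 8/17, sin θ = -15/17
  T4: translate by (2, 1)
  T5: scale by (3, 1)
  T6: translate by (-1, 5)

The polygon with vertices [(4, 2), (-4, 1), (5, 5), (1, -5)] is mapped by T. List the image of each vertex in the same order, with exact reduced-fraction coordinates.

T1 reflect across x = 0: (4, 2) → (-4, 2); (-4, 1) → (4, 1); (5, 5) → (-5, 5); (1, -5) → (-1, -5)
T2 rotate counter-clockwise with cos θ = -8/17, sin θ = -15/17: (-4, 2) → (62/17, 44/17); (4, 1) → (-1, -4); (-5, 5) → (115/17, 35/17); (-1, -5) → (-67/17, 55/17)
T3 rotate counter-clockwise with cos θ = 8/17, sin θ = -15/17: (62/17, 44/17) → (4, -2); (-1, -4) → (-4, -1); (115/17, 35/17) → (5, -5); (-67/17, 55/17) → (1, 5)
T4 translate by (2, 1): (4, -2) → (6, -1); (-4, -1) → (-2, 0); (5, -5) → (7, -4); (1, 5) → (3, 6)
T5 scale by (3, 1): (6, -1) → (18, -1); (-2, 0) → (-6, 0); (7, -4) → (21, -4); (3, 6) → (9, 6)
T6 translate by (-1, 5): (18, -1) → (17, 4); (-6, 0) → (-7, 5); (21, -4) → (20, 1); (9, 6) → (8, 11)

image vertices: (17, 4), (-7, 5), (20, 1), (8, 11)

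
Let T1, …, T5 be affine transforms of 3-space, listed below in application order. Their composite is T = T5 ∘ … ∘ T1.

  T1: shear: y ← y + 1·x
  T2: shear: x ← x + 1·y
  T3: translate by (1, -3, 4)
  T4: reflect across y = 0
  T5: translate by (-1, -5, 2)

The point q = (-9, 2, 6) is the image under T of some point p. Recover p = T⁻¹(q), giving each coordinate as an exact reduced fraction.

p = (-5, 1, 0)

T1 = [1 0 0 0; 1 1 0 0; 0 0 1 0; 0 0 0 1]
T2·T1 = [2 1 0 0; 1 1 0 0; 0 0 1 0; 0 0 0 1]
T3·…·T1 = [2 1 0 1; 1 1 0 -3; 0 0 1 4; 0 0 0 1]
T4·…·T1 = [2 1 0 1; -1 -1 0 3; 0 0 1 4; 0 0 0 1]
T5·…·T1 = [2 1 0 0; -1 -1 0 -2; 0 0 1 6; 0 0 0 1]
det M = -1; M⁻¹ = [1 1 0 2; -1 -2 0 -4; 0 0 1 -6; 0 0 0 1]
M⁻¹ · (-9, 2, 6)ᵀ = (-5, 1, 0)ᵀ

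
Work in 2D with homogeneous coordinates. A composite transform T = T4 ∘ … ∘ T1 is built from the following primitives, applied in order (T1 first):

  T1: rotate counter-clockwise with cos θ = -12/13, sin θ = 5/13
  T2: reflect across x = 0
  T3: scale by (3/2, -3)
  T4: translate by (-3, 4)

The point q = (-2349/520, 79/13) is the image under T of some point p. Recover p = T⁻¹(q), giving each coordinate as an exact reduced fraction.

T1 = [-12/13 -5/13 0; 5/13 -12/13 0; 0 0 1]
T2·T1 = [12/13 5/13 0; 5/13 -12/13 0; 0 0 1]
T3·…·T1 = [18/13 15/26 0; -15/13 36/13 0; 0 0 1]
T4·…·T1 = [18/13 15/26 -3; -15/13 36/13 4; 0 0 1]
det M = 9/2; M⁻¹ = [8/13 -5/39 92/39; 10/39 4/13 -6/13; 0 0 1]
M⁻¹ · (-2349/520, 79/13)ᵀ = (-6/5, 1/4)ᵀ

p = (-6/5, 1/4)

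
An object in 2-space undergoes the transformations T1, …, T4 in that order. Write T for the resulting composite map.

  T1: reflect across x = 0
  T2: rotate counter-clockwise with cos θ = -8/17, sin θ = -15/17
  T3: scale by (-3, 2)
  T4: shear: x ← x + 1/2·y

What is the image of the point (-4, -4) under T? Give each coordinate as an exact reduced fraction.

T(p) = (248/17, -56/17)

T1 reflect across x = 0: (-4, -4) → (4, -4)
T2 rotate counter-clockwise with cos θ = -8/17, sin θ = -15/17: (4, -4) → (-92/17, -28/17)
T3 scale by (-3, 2): (-92/17, -28/17) → (276/17, -56/17)
T4 shear: x ← x + 1/2·y: (276/17, -56/17) → (248/17, -56/17)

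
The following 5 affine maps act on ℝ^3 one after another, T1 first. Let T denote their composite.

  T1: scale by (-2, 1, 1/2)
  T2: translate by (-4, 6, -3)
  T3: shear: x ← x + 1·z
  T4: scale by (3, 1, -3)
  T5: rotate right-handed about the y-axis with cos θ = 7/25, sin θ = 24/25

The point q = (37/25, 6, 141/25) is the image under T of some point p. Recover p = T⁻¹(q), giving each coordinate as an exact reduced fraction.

p = (-5/3, 0, 4)

T1 = [-2 0 0 0; 0 1 0 0; 0 0 1/2 0; 0 0 0 1]
T2·T1 = [-2 0 0 -4; 0 1 0 6; 0 0 1/2 -3; 0 0 0 1]
T3·…·T1 = [-2 0 1/2 -7; 0 1 0 6; 0 0 1/2 -3; 0 0 0 1]
T4·…·T1 = [-6 0 3/2 -21; 0 1 0 6; 0 0 -3/2 9; 0 0 0 1]
T5·…·T1 = [-42/25 0 -51/50 69/25; 0 1 0 6; 144/25 0 -93/50 567/25; 0 0 0 1]
det M = 9; M⁻¹ = [-31/150 0 17/150 -2; 0 1 0 -6; -16/25 0 -14/75 6; 0 0 0 1]
M⁻¹ · (37/25, 6, 141/25)ᵀ = (-5/3, 0, 4)ᵀ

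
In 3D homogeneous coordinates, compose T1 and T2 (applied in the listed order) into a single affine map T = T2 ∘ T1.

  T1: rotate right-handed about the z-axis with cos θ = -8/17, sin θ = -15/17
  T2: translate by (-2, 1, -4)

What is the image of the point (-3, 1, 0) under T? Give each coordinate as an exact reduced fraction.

T(p) = (5/17, 54/17, -4)

T1 rotate right-handed about the z-axis with cos θ = -8/17, sin θ = -15/17: (-3, 1, 0) → (39/17, 37/17, 0)
T2 translate by (-2, 1, -4): (39/17, 37/17, 0) → (5/17, 54/17, -4)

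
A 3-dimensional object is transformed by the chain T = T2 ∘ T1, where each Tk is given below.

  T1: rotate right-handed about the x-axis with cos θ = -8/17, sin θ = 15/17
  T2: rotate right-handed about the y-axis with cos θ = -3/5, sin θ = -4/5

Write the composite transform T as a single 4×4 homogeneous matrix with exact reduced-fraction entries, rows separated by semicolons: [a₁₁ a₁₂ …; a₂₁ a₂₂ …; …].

T1 = [1 0 0 0; 0 -8/17 -15/17 0; 0 15/17 -8/17 0; 0 0 0 1]
T2·T1 = [-3/5 -12/17 32/85 0; 0 -8/17 -15/17 0; 4/5 -9/17 24/85 0; 0 0 0 1]

T = [-3/5 -12/17 32/85 0; 0 -8/17 -15/17 0; 4/5 -9/17 24/85 0; 0 0 0 1]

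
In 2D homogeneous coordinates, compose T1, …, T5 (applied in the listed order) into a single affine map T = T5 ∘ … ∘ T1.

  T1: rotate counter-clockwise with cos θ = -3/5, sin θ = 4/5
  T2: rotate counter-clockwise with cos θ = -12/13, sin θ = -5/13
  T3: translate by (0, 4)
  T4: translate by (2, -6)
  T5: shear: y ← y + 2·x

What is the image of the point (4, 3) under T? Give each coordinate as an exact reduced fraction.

T1 rotate counter-clockwise with cos θ = -3/5, sin θ = 4/5: (4, 3) → (-24/5, 7/5)
T2 rotate counter-clockwise with cos θ = -12/13, sin θ = -5/13: (-24/5, 7/5) → (323/65, 36/65)
T3 translate by (0, 4): (323/65, 36/65) → (323/65, 296/65)
T4 translate by (2, -6): (323/65, 296/65) → (453/65, -94/65)
T5 shear: y ← y + 2·x: (453/65, -94/65) → (453/65, 812/65)

T(p) = (453/65, 812/65)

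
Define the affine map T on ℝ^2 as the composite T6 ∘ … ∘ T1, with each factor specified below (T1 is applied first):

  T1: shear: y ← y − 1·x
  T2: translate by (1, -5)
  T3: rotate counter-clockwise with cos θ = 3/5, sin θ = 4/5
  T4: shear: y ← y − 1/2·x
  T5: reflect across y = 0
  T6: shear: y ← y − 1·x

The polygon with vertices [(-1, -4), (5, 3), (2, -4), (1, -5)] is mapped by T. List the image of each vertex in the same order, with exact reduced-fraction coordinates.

T1 shear: y ← y − 1·x: (-1, -4) → (-1, -3); (5, 3) → (5, -2); (2, -4) → (2, -6); (1, -5) → (1, -6)
T2 translate by (1, -5): (-1, -3) → (0, -8); (5, -2) → (6, -7); (2, -6) → (3, -11); (1, -6) → (2, -11)
T3 rotate counter-clockwise with cos θ = 3/5, sin θ = 4/5: (0, -8) → (32/5, -24/5); (6, -7) → (46/5, 3/5); (3, -11) → (53/5, -21/5); (2, -11) → (10, -5)
T4 shear: y ← y − 1/2·x: (32/5, -24/5) → (32/5, -8); (46/5, 3/5) → (46/5, -4); (53/5, -21/5) → (53/5, -19/2); (10, -5) → (10, -10)
T5 reflect across y = 0: (32/5, -8) → (32/5, 8); (46/5, -4) → (46/5, 4); (53/5, -19/2) → (53/5, 19/2); (10, -10) → (10, 10)
T6 shear: y ← y − 1·x: (32/5, 8) → (32/5, 8/5); (46/5, 4) → (46/5, -26/5); (53/5, 19/2) → (53/5, -11/10); (10, 10) → (10, 0)

image vertices: (32/5, 8/5), (46/5, -26/5), (53/5, -11/10), (10, 0)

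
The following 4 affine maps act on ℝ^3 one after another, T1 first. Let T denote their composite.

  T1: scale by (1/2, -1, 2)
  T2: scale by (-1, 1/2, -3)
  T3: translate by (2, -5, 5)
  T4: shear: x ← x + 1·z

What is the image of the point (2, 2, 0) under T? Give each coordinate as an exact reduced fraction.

T1 scale by (1/2, -1, 2): (2, 2, 0) → (1, -2, 0)
T2 scale by (-1, 1/2, -3): (1, -2, 0) → (-1, -1, 0)
T3 translate by (2, -5, 5): (-1, -1, 0) → (1, -6, 5)
T4 shear: x ← x + 1·z: (1, -6, 5) → (6, -6, 5)

T(p) = (6, -6, 5)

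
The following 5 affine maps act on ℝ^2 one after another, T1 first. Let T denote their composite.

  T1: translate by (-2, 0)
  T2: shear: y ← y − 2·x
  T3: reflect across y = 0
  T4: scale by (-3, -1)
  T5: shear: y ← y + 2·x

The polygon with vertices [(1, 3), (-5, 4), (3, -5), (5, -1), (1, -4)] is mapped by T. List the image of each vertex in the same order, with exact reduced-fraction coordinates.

T1 translate by (-2, 0): (1, 3) → (-1, 3); (-5, 4) → (-7, 4); (3, -5) → (1, -5); (5, -1) → (3, -1); (1, -4) → (-1, -4)
T2 shear: y ← y − 2·x: (-1, 3) → (-1, 5); (-7, 4) → (-7, 18); (1, -5) → (1, -7); (3, -1) → (3, -7); (-1, -4) → (-1, -2)
T3 reflect across y = 0: (-1, 5) → (-1, -5); (-7, 18) → (-7, -18); (1, -7) → (1, 7); (3, -7) → (3, 7); (-1, -2) → (-1, 2)
T4 scale by (-3, -1): (-1, -5) → (3, 5); (-7, -18) → (21, 18); (1, 7) → (-3, -7); (3, 7) → (-9, -7); (-1, 2) → (3, -2)
T5 shear: y ← y + 2·x: (3, 5) → (3, 11); (21, 18) → (21, 60); (-3, -7) → (-3, -13); (-9, -7) → (-9, -25); (3, -2) → (3, 4)

image vertices: (3, 11), (21, 60), (-3, -13), (-9, -25), (3, 4)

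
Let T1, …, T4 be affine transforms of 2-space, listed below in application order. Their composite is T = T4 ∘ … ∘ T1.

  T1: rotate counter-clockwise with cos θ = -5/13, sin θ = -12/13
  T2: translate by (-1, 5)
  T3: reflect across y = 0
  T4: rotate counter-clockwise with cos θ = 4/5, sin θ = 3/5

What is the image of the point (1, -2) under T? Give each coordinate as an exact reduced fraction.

T1 rotate counter-clockwise with cos θ = -5/13, sin θ = -12/13: (1, -2) → (-29/13, -2/13)
T2 translate by (-1, 5): (-29/13, -2/13) → (-42/13, 63/13)
T3 reflect across y = 0: (-42/13, 63/13) → (-42/13, -63/13)
T4 rotate counter-clockwise with cos θ = 4/5, sin θ = 3/5: (-42/13, -63/13) → (21/65, -378/65)

T(p) = (21/65, -378/65)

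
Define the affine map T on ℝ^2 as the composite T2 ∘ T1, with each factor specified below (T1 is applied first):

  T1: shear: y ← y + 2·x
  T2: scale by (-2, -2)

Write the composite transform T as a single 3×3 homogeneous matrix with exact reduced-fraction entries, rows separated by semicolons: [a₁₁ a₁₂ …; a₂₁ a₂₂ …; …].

T = [-2 0 0; -4 -2 0; 0 0 1]

T1 = [1 0 0; 2 1 0; 0 0 1]
T2·T1 = [-2 0 0; -4 -2 0; 0 0 1]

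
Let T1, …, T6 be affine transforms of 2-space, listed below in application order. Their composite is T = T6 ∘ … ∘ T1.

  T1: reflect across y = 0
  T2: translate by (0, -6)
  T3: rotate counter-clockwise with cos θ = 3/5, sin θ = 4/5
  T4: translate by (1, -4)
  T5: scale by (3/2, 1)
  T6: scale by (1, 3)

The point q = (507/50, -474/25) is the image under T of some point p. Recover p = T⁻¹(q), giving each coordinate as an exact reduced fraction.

T1 = [1 0 0; 0 -1 0; 0 0 1]
T2·T1 = [1 0 0; 0 -1 -6; 0 0 1]
T3·…·T1 = [3/5 4/5 24/5; 4/5 -3/5 -18/5; 0 0 1]
T4·…·T1 = [3/5 4/5 29/5; 4/5 -3/5 -38/5; 0 0 1]
T5·…·T1 = [9/10 6/5 87/10; 4/5 -3/5 -38/5; 0 0 1]
T6·…·T1 = [9/10 6/5 87/10; 12/5 -9/5 -114/5; 0 0 1]
det M = -9/2; M⁻¹ = [2/5 4/15 13/5; 8/15 -1/5 -46/5; 0 0 1]
M⁻¹ · (507/50, -474/25)ᵀ = (8/5, 0)ᵀ

p = (8/5, 0)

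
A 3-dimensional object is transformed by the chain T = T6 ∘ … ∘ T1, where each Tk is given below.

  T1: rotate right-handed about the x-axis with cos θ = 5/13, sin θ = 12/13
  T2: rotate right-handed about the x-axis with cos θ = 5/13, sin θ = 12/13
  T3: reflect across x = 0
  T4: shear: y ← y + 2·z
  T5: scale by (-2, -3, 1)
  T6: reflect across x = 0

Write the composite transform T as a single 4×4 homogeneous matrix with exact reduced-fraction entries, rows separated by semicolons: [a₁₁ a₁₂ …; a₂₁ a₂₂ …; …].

T = [-2 0 0 0; 0 -363/169 1074/169 0; 0 120/169 -119/169 0; 0 0 0 1]

T1 = [1 0 0 0; 0 5/13 -12/13 0; 0 12/13 5/13 0; 0 0 0 1]
T2·T1 = [1 0 0 0; 0 -119/169 -120/169 0; 0 120/169 -119/169 0; 0 0 0 1]
T3·…·T1 = [-1 0 0 0; 0 -119/169 -120/169 0; 0 120/169 -119/169 0; 0 0 0 1]
T4·…·T1 = [-1 0 0 0; 0 121/169 -358/169 0; 0 120/169 -119/169 0; 0 0 0 1]
T5·…·T1 = [2 0 0 0; 0 -363/169 1074/169 0; 0 120/169 -119/169 0; 0 0 0 1]
T6·…·T1 = [-2 0 0 0; 0 -363/169 1074/169 0; 0 120/169 -119/169 0; 0 0 0 1]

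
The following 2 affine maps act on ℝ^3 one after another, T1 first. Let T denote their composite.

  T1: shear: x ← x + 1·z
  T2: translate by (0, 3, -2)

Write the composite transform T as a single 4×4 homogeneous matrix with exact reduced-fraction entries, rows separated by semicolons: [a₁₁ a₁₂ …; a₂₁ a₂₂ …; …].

T1 = [1 0 1 0; 0 1 0 0; 0 0 1 0; 0 0 0 1]
T2·T1 = [1 0 1 0; 0 1 0 3; 0 0 1 -2; 0 0 0 1]

T = [1 0 1 0; 0 1 0 3; 0 0 1 -2; 0 0 0 1]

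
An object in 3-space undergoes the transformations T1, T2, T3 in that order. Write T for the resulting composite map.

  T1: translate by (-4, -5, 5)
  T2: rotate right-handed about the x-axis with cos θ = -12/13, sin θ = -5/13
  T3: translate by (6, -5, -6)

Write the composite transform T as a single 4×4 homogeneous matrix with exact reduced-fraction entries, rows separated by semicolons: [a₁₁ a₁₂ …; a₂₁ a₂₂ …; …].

T = [1 0 0 2; 0 -12/13 5/13 20/13; 0 -5/13 -12/13 -113/13; 0 0 0 1]

T1 = [1 0 0 -4; 0 1 0 -5; 0 0 1 5; 0 0 0 1]
T2·T1 = [1 0 0 -4; 0 -12/13 5/13 85/13; 0 -5/13 -12/13 -35/13; 0 0 0 1]
T3·…·T1 = [1 0 0 2; 0 -12/13 5/13 20/13; 0 -5/13 -12/13 -113/13; 0 0 0 1]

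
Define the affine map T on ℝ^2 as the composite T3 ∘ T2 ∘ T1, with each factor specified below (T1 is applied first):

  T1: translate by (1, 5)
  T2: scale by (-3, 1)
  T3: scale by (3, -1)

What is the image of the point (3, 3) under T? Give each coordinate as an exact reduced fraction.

T(p) = (-36, -8)

T1 translate by (1, 5): (3, 3) → (4, 8)
T2 scale by (-3, 1): (4, 8) → (-12, 8)
T3 scale by (3, -1): (-12, 8) → (-36, -8)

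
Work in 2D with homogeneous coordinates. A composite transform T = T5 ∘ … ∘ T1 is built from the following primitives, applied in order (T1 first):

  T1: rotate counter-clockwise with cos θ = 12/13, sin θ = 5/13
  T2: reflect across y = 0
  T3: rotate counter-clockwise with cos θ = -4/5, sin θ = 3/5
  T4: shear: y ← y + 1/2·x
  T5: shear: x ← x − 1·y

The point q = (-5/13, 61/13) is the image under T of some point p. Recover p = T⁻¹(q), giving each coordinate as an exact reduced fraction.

p = (0, 5)

T1 = [12/13 -5/13 0; 5/13 12/13 0; 0 0 1]
T2·T1 = [12/13 -5/13 0; -5/13 -12/13 0; 0 0 1]
T3·…·T1 = [-33/65 56/65 0; 56/65 33/65 0; 0 0 1]
T4·…·T1 = [-33/65 56/65 0; 79/130 61/65 0; 0 0 1]
T5·…·T1 = [-29/26 -1/13 0; 79/130 61/65 0; 0 0 1]
det M = -1; M⁻¹ = [-61/65 -1/13 0; 79/130 29/26 0; 0 0 1]
M⁻¹ · (-5/13, 61/13)ᵀ = (0, 5)ᵀ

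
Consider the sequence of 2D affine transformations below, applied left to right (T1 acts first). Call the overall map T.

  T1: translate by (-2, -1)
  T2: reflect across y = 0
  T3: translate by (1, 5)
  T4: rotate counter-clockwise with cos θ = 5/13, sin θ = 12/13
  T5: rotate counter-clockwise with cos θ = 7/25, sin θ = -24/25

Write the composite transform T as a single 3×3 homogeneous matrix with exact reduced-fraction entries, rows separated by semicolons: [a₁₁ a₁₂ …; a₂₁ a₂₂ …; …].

T = [323/325 -36/325 -107/325; -36/325 -323/325 1974/325; 0 0 1]

T1 = [1 0 -2; 0 1 -1; 0 0 1]
T2·T1 = [1 0 -2; 0 -1 1; 0 0 1]
T3·…·T1 = [1 0 -1; 0 -1 6; 0 0 1]
T4·…·T1 = [5/13 12/13 -77/13; 12/13 -5/13 18/13; 0 0 1]
T5·…·T1 = [323/325 -36/325 -107/325; -36/325 -323/325 1974/325; 0 0 1]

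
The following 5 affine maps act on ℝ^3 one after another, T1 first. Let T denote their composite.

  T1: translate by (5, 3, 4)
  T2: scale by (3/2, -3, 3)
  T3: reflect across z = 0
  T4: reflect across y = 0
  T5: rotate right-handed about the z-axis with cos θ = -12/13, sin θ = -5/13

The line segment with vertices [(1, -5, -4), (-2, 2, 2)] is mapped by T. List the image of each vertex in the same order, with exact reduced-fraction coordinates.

image vertices: (-138/13, 27/13, 0), (21/13, -405/26, -18)

T1 translate by (5, 3, 4): (1, -5, -4) → (6, -2, 0); (-2, 2, 2) → (3, 5, 6)
T2 scale by (3/2, -3, 3): (6, -2, 0) → (9, 6, 0); (3, 5, 6) → (9/2, -15, 18)
T3 reflect across z = 0: (9, 6, 0) → (9, 6, 0); (9/2, -15, 18) → (9/2, -15, -18)
T4 reflect across y = 0: (9, 6, 0) → (9, -6, 0); (9/2, -15, -18) → (9/2, 15, -18)
T5 rotate right-handed about the z-axis with cos θ = -12/13, sin θ = -5/13: (9, -6, 0) → (-138/13, 27/13, 0); (9/2, 15, -18) → (21/13, -405/26, -18)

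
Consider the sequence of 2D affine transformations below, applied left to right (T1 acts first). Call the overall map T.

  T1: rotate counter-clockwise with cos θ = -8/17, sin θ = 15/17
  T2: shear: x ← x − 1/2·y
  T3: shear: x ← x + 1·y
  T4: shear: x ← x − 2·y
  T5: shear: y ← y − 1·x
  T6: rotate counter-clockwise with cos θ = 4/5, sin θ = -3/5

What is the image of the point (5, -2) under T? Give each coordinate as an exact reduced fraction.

T(p) = (253/170, 2779/170)

T1 rotate counter-clockwise with cos θ = -8/17, sin θ = 15/17: (5, -2) → (-10/17, 91/17)
T2 shear: x ← x − 1/2·y: (-10/17, 91/17) → (-111/34, 91/17)
T3 shear: x ← x + 1·y: (-111/34, 91/17) → (71/34, 91/17)
T4 shear: x ← x − 2·y: (71/34, 91/17) → (-293/34, 91/17)
T5 shear: y ← y − 1·x: (-293/34, 91/17) → (-293/34, 475/34)
T6 rotate counter-clockwise with cos θ = 4/5, sin θ = -3/5: (-293/34, 475/34) → (253/170, 2779/170)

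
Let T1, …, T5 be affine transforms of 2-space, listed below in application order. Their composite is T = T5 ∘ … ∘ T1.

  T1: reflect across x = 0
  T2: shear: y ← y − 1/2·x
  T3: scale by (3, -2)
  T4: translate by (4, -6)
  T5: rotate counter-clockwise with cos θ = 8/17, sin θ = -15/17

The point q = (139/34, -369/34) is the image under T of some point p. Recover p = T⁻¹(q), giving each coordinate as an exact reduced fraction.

T1 = [-1 0 0; 0 1 0; 0 0 1]
T2·T1 = [-1 0 0; 1/2 1 0; 0 0 1]
T3·…·T1 = [-3 0 0; -1 -2 0; 0 0 1]
T4·…·T1 = [-3 0 4; -1 -2 -6; 0 0 1]
T5·…·T1 = [-39/17 -30/17 -58/17; 37/17 -16/17 -108/17; 0 0 1]
det M = 6; M⁻¹ = [-8/51 5/17 4/3; -37/102 -13/34 -11/3; 0 0 1]
M⁻¹ · (139/34, -369/34)ᵀ = (-5/2, -1)ᵀ

p = (-5/2, -1)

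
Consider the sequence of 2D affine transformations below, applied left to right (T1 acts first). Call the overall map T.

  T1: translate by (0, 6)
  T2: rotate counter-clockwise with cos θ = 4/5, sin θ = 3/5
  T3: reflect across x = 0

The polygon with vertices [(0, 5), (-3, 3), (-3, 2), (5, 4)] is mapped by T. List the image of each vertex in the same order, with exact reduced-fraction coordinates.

image vertices: (33/5, 44/5), (39/5, 27/5), (36/5, 23/5), (2, 11)

T1 translate by (0, 6): (0, 5) → (0, 11); (-3, 3) → (-3, 9); (-3, 2) → (-3, 8); (5, 4) → (5, 10)
T2 rotate counter-clockwise with cos θ = 4/5, sin θ = 3/5: (0, 11) → (-33/5, 44/5); (-3, 9) → (-39/5, 27/5); (-3, 8) → (-36/5, 23/5); (5, 10) → (-2, 11)
T3 reflect across x = 0: (-33/5, 44/5) → (33/5, 44/5); (-39/5, 27/5) → (39/5, 27/5); (-36/5, 23/5) → (36/5, 23/5); (-2, 11) → (2, 11)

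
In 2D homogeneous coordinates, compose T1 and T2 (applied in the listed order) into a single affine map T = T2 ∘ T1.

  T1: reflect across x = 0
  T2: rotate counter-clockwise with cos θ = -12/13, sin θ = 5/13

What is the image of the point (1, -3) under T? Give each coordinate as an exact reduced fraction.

T1 reflect across x = 0: (1, -3) → (-1, -3)
T2 rotate counter-clockwise with cos θ = -12/13, sin θ = 5/13: (-1, -3) → (27/13, 31/13)

T(p) = (27/13, 31/13)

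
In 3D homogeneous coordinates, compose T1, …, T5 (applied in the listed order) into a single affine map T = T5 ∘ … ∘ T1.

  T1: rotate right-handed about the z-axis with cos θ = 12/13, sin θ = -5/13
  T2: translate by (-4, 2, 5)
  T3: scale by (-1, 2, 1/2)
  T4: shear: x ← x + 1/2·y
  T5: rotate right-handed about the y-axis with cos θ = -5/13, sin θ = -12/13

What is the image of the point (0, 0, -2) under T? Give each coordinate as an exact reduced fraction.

T(p) = (-48/13, 4, 129/26)

T1 rotate right-handed about the z-axis with cos θ = 12/13, sin θ = -5/13: (0, 0, -2) → (0, 0, -2)
T2 translate by (-4, 2, 5): (0, 0, -2) → (-4, 2, 3)
T3 scale by (-1, 2, 1/2): (-4, 2, 3) → (4, 4, 3/2)
T4 shear: x ← x + 1/2·y: (4, 4, 3/2) → (6, 4, 3/2)
T5 rotate right-handed about the y-axis with cos θ = -5/13, sin θ = -12/13: (6, 4, 3/2) → (-48/13, 4, 129/26)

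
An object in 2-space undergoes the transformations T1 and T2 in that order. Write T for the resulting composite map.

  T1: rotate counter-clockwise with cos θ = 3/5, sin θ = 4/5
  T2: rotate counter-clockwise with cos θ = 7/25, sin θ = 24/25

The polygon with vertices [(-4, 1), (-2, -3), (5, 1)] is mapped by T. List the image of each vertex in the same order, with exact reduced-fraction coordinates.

T1 rotate counter-clockwise with cos θ = 3/5, sin θ = 4/5: (-4, 1) → (-16/5, -13/5); (-2, -3) → (6/5, -17/5); (5, 1) → (11/5, 23/5)
T2 rotate counter-clockwise with cos θ = 7/25, sin θ = 24/25: (-16/5, -13/5) → (8/5, -19/5); (6/5, -17/5) → (18/5, 1/5); (11/5, 23/5) → (-19/5, 17/5)

image vertices: (8/5, -19/5), (18/5, 1/5), (-19/5, 17/5)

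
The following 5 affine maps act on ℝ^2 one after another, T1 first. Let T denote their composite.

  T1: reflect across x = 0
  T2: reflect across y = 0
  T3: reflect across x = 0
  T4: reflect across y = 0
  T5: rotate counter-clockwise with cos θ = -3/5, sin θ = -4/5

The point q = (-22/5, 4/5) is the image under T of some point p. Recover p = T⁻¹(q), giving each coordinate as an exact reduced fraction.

T1 = [-1 0 0; 0 1 0; 0 0 1]
T2·T1 = [-1 0 0; 0 -1 0; 0 0 1]
T3·…·T1 = [1 0 0; 0 -1 0; 0 0 1]
T4·…·T1 = [1 0 0; 0 1 0; 0 0 1]
T5·…·T1 = [-3/5 4/5 0; -4/5 -3/5 0; 0 0 1]
det M = 1; M⁻¹ = [-3/5 -4/5 0; 4/5 -3/5 0; 0 0 1]
M⁻¹ · (-22/5, 4/5)ᵀ = (2, -4)ᵀ

p = (2, -4)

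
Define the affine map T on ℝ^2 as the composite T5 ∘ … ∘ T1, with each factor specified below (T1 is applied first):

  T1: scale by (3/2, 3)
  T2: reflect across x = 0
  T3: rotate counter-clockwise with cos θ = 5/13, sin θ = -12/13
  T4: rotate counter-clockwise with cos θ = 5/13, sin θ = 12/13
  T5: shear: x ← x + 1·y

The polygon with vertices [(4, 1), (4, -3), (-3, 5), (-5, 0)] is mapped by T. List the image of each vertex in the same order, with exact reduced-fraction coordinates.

image vertices: (-3, 3), (-15, -9), (39/2, 15), (15/2, 0)

T1 scale by (3/2, 3): (4, 1) → (6, 3); (4, -3) → (6, -9); (-3, 5) → (-9/2, 15); (-5, 0) → (-15/2, 0)
T2 reflect across x = 0: (6, 3) → (-6, 3); (6, -9) → (-6, -9); (-9/2, 15) → (9/2, 15); (-15/2, 0) → (15/2, 0)
T3 rotate counter-clockwise with cos θ = 5/13, sin θ = -12/13: (-6, 3) → (6/13, 87/13); (-6, -9) → (-138/13, 27/13); (9/2, 15) → (405/26, 21/13); (15/2, 0) → (75/26, -90/13)
T4 rotate counter-clockwise with cos θ = 5/13, sin θ = 12/13: (6/13, 87/13) → (-6, 3); (-138/13, 27/13) → (-6, -9); (405/26, 21/13) → (9/2, 15); (75/26, -90/13) → (15/2, 0)
T5 shear: x ← x + 1·y: (-6, 3) → (-3, 3); (-6, -9) → (-15, -9); (9/2, 15) → (39/2, 15); (15/2, 0) → (15/2, 0)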